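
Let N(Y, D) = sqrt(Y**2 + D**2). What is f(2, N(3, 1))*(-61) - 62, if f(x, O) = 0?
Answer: -62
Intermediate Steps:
N(Y, D) = sqrt(D**2 + Y**2)
f(2, N(3, 1))*(-61) - 62 = 0*(-61) - 62 = 0 - 62 = -62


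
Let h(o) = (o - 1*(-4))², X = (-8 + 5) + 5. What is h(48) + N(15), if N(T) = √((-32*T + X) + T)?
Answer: 2704 + I*√463 ≈ 2704.0 + 21.517*I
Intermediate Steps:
X = 2 (X = -3 + 5 = 2)
h(o) = (4 + o)² (h(o) = (o + 4)² = (4 + o)²)
N(T) = √(2 - 31*T) (N(T) = √((-32*T + 2) + T) = √((2 - 32*T) + T) = √(2 - 31*T))
h(48) + N(15) = (4 + 48)² + √(2 - 31*15) = 52² + √(2 - 465) = 2704 + √(-463) = 2704 + I*√463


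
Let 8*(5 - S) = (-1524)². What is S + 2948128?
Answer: 2657811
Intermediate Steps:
S = -290317 (S = 5 - ⅛*(-1524)² = 5 - ⅛*2322576 = 5 - 290322 = -290317)
S + 2948128 = -290317 + 2948128 = 2657811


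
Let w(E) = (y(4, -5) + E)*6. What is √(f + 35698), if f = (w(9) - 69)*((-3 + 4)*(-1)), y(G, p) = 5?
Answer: √35683 ≈ 188.90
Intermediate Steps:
w(E) = 30 + 6*E (w(E) = (5 + E)*6 = 30 + 6*E)
f = -15 (f = ((30 + 6*9) - 69)*((-3 + 4)*(-1)) = ((30 + 54) - 69)*(1*(-1)) = (84 - 69)*(-1) = 15*(-1) = -15)
√(f + 35698) = √(-15 + 35698) = √35683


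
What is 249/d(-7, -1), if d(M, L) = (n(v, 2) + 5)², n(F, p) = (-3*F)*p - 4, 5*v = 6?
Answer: 6225/961 ≈ 6.4776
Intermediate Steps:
v = 6/5 (v = (⅕)*6 = 6/5 ≈ 1.2000)
n(F, p) = -4 - 3*F*p (n(F, p) = -3*F*p - 4 = -4 - 3*F*p)
d(M, L) = 961/25 (d(M, L) = ((-4 - 3*6/5*2) + 5)² = ((-4 - 36/5) + 5)² = (-56/5 + 5)² = (-31/5)² = 961/25)
249/d(-7, -1) = 249/(961/25) = (25/961)*249 = 6225/961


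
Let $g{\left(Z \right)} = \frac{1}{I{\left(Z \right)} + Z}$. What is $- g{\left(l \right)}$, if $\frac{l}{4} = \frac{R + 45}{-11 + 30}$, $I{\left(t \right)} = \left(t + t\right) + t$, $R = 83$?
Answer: $- \frac{19}{2048} \approx -0.0092773$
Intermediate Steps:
$I{\left(t \right)} = 3 t$ ($I{\left(t \right)} = 2 t + t = 3 t$)
$l = \frac{512}{19}$ ($l = 4 \frac{83 + 45}{-11 + 30} = 4 \cdot \frac{128}{19} = \frac{512}{19} \approx 26.947$)
$g{\left(Z \right)} = \frac{1}{4 Z}$ ($g{\left(Z \right)} = \frac{1}{3 Z + Z} = \frac{1}{4 Z}$)
$- g{\left(l \right)} = - \frac{1}{4 \cdot \frac{512}{19}} = - \frac{19}{4 \cdot 512} = \left(-1\right) \frac{19}{2048} = - \frac{19}{2048}$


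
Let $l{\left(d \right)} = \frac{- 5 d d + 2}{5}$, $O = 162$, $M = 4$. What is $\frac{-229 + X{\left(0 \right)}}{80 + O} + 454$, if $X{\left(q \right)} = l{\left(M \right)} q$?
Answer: $\frac{109639}{242} \approx 453.05$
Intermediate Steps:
$l{\left(d \right)} = \frac{2}{5} - d^{2}$ ($l{\left(d \right)} = \left(- 5 d^{2} + 2\right) \frac{1}{5} = \left(2 - 5 d^{2}\right) \frac{1}{5} = \frac{2}{5} - d^{2}$)
$X{\left(q \right)} = - \frac{78 q}{5}$ ($X{\left(q \right)} = \left(\frac{2}{5} - 4^{2}\right) q = \left(\frac{2}{5} - 16\right) q = - \frac{78 q}{5}$)
$\frac{-229 + X{\left(0 \right)}}{80 + O} + 454 = \frac{-229 - 0}{80 + 162} + 454 = \frac{-229 + 0}{242} + 454 = \left(-229\right) \frac{1}{242} + 454 = - \frac{229}{242} + 454 = \frac{109639}{242}$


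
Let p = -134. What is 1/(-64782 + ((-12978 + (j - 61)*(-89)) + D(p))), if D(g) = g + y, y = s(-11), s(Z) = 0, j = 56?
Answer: -1/77449 ≈ -1.2912e-5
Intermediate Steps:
y = 0
D(g) = g (D(g) = g + 0 = g)
1/(-64782 + ((-12978 + (j - 61)*(-89)) + D(p))) = 1/(-64782 + ((-12978 + (56 - 61)*(-89)) - 134)) = 1/(-64782 + ((-12978 - 5*(-89)) - 134)) = 1/(-64782 + ((-12978 + 445) - 134)) = 1/(-64782 + (-12533 - 134)) = 1/(-64782 - 12667) = 1/(-77449) = -1/77449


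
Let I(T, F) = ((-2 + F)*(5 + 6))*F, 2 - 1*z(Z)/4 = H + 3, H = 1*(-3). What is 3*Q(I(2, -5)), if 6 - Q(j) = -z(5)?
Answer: 42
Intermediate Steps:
H = -3
z(Z) = 8 (z(Z) = 8 - 4*(-3 + 3) = 8 - 4*0 = 8 + 0 = 8)
I(T, F) = F*(-22 + 11*F) (I(T, F) = ((-2 + F)*11)*F = (-22 + 11*F)*F = F*(-22 + 11*F))
Q(j) = 14 (Q(j) = 6 - (-1)*8 = 6 - 1*(-8) = 6 + 8 = 14)
3*Q(I(2, -5)) = 3*14 = 42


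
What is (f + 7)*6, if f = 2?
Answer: 54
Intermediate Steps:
(f + 7)*6 = (2 + 7)*6 = 9*6 = 54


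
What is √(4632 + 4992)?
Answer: 2*√2406 ≈ 98.102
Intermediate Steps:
√(4632 + 4992) = √9624 = 2*√2406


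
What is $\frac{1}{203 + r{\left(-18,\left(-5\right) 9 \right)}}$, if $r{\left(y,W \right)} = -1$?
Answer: $\frac{1}{202} \approx 0.0049505$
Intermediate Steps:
$\frac{1}{203 + r{\left(-18,\left(-5\right) 9 \right)}} = \frac{1}{203 - 1} = \frac{1}{202}$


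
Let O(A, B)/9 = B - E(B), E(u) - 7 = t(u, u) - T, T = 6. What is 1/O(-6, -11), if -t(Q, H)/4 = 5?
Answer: 1/72 ≈ 0.013889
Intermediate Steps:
t(Q, H) = -20 (t(Q, H) = -4*5 = -20)
E(u) = -19 (E(u) = 7 + (-20 - 1*6) = 7 + (-20 - 6) = 7 - 26 = -19)
O(A, B) = 171 + 9*B (O(A, B) = 9*(B - 1*(-19)) = 9*(B + 19) = 9*(19 + B) = 171 + 9*B)
1/O(-6, -11) = 1/(171 + 9*(-11)) = 1/(171 - 99) = 1/72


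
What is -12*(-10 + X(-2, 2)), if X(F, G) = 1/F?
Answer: 126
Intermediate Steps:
-12*(-10 + X(-2, 2)) = -12*(-10 + 1/(-2)) = -12*(-10 - 1/2) = -12*(-21/2) = 126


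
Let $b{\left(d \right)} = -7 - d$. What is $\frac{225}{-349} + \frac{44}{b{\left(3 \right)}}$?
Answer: $- \frac{8803}{1745} \approx -5.0447$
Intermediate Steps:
$\frac{225}{-349} + \frac{44}{b{\left(3 \right)}} = \frac{225}{-349} + \frac{44}{-7 - 3} = 225 \left(- \frac{1}{349}\right) + \frac{44}{-7 - 3} = - \frac{225}{349} + \frac{44}{-10} = - \frac{225}{349} + 44 \left(- \frac{1}{10}\right) = - \frac{225}{349} - \frac{22}{5} = - \frac{8803}{1745}$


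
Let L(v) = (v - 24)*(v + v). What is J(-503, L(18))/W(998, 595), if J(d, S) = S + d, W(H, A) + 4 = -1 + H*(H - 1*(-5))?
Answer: -719/1000989 ≈ -0.00071829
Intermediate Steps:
L(v) = 2*v*(-24 + v) (L(v) = (-24 + v)*(2*v) = 2*v*(-24 + v))
W(H, A) = -5 + H*(5 + H) (W(H, A) = -4 + (-1 + H*(H - 1*(-5))) = -4 + (-1 + H*(H + 5)) = -4 + (-1 + H*(5 + H)) = -5 + H*(5 + H))
J(-503, L(18))/W(998, 595) = (2*18*(-24 + 18) - 503)/(-5 + 998² + 5*998) = (2*18*(-6) - 503)/(-5 + 996004 + 4990) = (-216 - 503)/1000989 = -719*1/1000989 = -719/1000989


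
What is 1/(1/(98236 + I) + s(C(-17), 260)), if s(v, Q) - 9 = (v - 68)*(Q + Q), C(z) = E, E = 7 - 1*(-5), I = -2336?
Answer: -95900/2791744899 ≈ -3.4351e-5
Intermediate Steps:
E = 12 (E = 7 + 5 = 12)
C(z) = 12
s(v, Q) = 9 + 2*Q*(-68 + v) (s(v, Q) = 9 + (v - 68)*(Q + Q) = 9 + (-68 + v)*(2*Q) = 9 + 2*Q*(-68 + v))
1/(1/(98236 + I) + s(C(-17), 260)) = 1/(1/(98236 - 2336) + (9 - 136*260 + 2*260*12)) = 1/(1/95900 + (9 - 35360 + 6240)) = 1/(1/95900 - 29111) = 1/(-2791744899/95900) = -95900/2791744899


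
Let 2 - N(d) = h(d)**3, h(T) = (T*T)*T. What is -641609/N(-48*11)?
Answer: -641609/3189372922643236056465410 ≈ -2.0117e-19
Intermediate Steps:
h(T) = T**3 (h(T) = T**2*T = T**3)
N(d) = 2 - d**9 (N(d) = 2 - (d**3)**3 = 2 - d**9)
-641609/N(-48*11) = -641609/(2 - (-48*11)**9) = -641609/(2 - 1*(-528)**9) = -641609/(2 - 1*(-3189372922643236056465408)) = -641609/(2 + 3189372922643236056465408) = -641609/3189372922643236056465410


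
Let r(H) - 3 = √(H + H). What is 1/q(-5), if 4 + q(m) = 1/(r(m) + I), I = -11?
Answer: -304/1249 + I*√10/1249 ≈ -0.24339 + 0.0025318*I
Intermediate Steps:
r(H) = 3 + √2*√H (r(H) = 3 + √(H + H) = 3 + √(2*H) = 3 + √2*√H)
q(m) = -4 + 1/(-8 + √2*√m) (q(m) = -4 + 1/((3 + √2*√m) - 11) = -4 + 1/(-8 + √2*√m))
1/q(-5) = 1/((33 - 4*√2*√(-5))/(-8 + √2*√(-5))) = 1/((33 - 4*√2*I*√5)/(-8 + √2*(I*√5))) = 1/((33 - 4*I*√10)/(-8 + I*√10)) = (-8 + I*√10)/(33 - 4*I*√10)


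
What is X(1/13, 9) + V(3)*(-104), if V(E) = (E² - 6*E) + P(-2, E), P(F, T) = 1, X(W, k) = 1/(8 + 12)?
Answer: 16641/20 ≈ 832.05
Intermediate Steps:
X(W, k) = 1/20
V(E) = 1 + E² - 6*E (V(E) = (E² - 6*E) + 1 = 1 + E² - 6*E)
X(1/13, 9) + V(3)*(-104) = 1/20 + (1 + 3² - 6*3)*(-104) = 1/20 + (1 + 9 - 18)*(-104) = 1/20 - 8*(-104) = 1/20 + 832 = 16641/20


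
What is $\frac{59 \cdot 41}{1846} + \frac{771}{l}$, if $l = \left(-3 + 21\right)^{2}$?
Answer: $\frac{367837}{99684} \approx 3.69$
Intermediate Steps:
$l = 324$ ($l = 18^{2} = 324$)
$\frac{59 \cdot 41}{1846} + \frac{771}{l} = \frac{59 \cdot 41}{1846} + \frac{771}{324} = 2419 \cdot \frac{1}{1846} + 771 \cdot \frac{1}{324} = \frac{2419}{1846} + \frac{257}{108} = \frac{367837}{99684}$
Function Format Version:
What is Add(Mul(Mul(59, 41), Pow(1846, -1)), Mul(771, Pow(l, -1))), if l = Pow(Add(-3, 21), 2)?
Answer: Rational(367837, 99684) ≈ 3.6900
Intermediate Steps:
l = 324 (l = Pow(18, 2) = 324)
Add(Mul(Mul(59, 41), Pow(1846, -1)), Mul(771, Pow(l, -1))) = Add(Mul(Mul(59, 41), Pow(1846, -1)), Mul(771, Pow(324, -1))) = Add(Mul(2419, Rational(1, 1846)), Mul(771, Rational(1, 324))) = Add(Rational(2419, 1846), Rational(257, 108)) = Rational(367837, 99684)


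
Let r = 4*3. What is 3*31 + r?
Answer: 105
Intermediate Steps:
r = 12
3*31 + r = 3*31 + 12 = 93 + 12 = 105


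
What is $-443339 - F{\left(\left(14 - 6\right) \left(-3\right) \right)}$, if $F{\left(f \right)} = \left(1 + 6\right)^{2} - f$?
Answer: $-443412$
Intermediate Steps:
$F{\left(f \right)} = 49 - f$ ($F{\left(f \right)} = 7^{2} - f = 49 - f$)
$-443339 - F{\left(\left(14 - 6\right) \left(-3\right) \right)} = -443339 - \left(49 - \left(14 - 6\right) \left(-3\right)\right) = -443339 - \left(49 - 8 \left(-3\right)\right) = -443339 - \left(49 - -24\right) = -443339 - \left(49 + 24\right) = -443339 - 73 = -443412$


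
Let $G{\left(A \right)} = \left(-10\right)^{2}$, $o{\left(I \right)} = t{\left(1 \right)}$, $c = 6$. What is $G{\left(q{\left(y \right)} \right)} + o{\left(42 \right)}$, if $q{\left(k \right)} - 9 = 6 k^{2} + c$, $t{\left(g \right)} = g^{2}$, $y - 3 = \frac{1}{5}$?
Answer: $101$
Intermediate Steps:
$y = \frac{16}{5}$ ($y = 3 + \frac{1}{5} = \frac{16}{5} \approx 3.2$)
$o{\left(I \right)} = 1$ ($o{\left(I \right)} = 1^{2} = 1$)
$q{\left(k \right)} = 15 + 6 k^{2}$ ($q{\left(k \right)} = 9 + \left(6 k^{2} + 6\right) = 9 + \left(6 + 6 k^{2}\right) = 15 + 6 k^{2}$)
$G{\left(A \right)} = 100$
$G{\left(q{\left(y \right)} \right)} + o{\left(42 \right)} = 100 + 1 = 101$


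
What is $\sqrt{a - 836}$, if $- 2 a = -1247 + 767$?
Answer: $2 i \sqrt{149} \approx 24.413 i$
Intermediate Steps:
$a = 240$ ($a = - \frac{-1247 + 767}{2} = \left(- \frac{1}{2}\right) \left(-480\right) = 240$)
$\sqrt{a - 836} = \sqrt{240 - 836} = \sqrt{-596} = 2 i \sqrt{149}$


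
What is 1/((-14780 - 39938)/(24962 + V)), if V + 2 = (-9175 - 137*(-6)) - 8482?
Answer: -8125/54718 ≈ -0.14849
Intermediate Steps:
V = -16837 (V = -2 + ((-9175 - 137*(-6)) - 8482) = -2 + ((-9175 + 822) - 8482) = -2 + (-8353 - 8482) = -2 - 16835 = -16837)
1/((-14780 - 39938)/(24962 + V)) = 1/((-14780 - 39938)/(24962 - 16837)) = 1/(-54718/8125) = -8125/54718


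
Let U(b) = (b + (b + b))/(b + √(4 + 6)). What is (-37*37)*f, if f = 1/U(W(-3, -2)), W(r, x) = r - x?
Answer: -1369/3 + 1369*√10/3 ≈ 986.72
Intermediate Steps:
U(b) = 3*b/(b + √10) (U(b) = (b + 2*b)/(b + √10) = (3*b)/(b + √10) = 3*b/(b + √10))
f = ⅓ - √10/3 (f = 1/(3*(-3 - 1*(-2))/((-3 - 1*(-2)) + √10)) = 1/(3*(-3 + 2)/((-3 + 2) + √10)) = 1/(3*(-1)/(-1 + √10)) = 1/(-3/(-1 + √10)) = ⅓ - √10/3 ≈ -0.72076)
(-37*37)*f = (-37*37)*(⅓ - √10/3) = -1369*(⅓ - √10/3) = -1369/3 + 1369*√10/3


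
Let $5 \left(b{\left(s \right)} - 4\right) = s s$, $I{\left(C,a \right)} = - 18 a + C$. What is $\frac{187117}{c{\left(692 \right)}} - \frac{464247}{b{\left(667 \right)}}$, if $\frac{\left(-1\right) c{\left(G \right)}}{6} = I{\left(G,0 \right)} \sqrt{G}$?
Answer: $- \frac{773745}{148303} - \frac{187117 \sqrt{173}}{1436592} \approx -6.9305$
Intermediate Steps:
$I{\left(C,a \right)} = C - 18 a$
$b{\left(s \right)} = 4 + \frac{s^{2}}{5}$ ($b{\left(s \right)} = 4 + \frac{s s}{5} = 4 + \frac{s^{2}}{5}$)
$c{\left(G \right)} = - 6 G^{\frac{3}{2}}$ ($c{\left(G \right)} = - 6 \left(G - 0\right) \sqrt{G} = - 6 \left(G + 0\right) \sqrt{G} = - 6 G \sqrt{G} = - 6 G^{\frac{3}{2}}$)
$\frac{187117}{c{\left(692 \right)}} - \frac{464247}{b{\left(667 \right)}} = \frac{187117}{\left(-6\right) 692^{\frac{3}{2}}} - \frac{464247}{4 + \frac{667^{2}}{5}} = \frac{187117}{\left(-6\right) 1384 \sqrt{173}} - \frac{464247}{4 + \frac{1}{5} \cdot 444889} = \frac{187117}{\left(-8304\right) \sqrt{173}} - \frac{464247}{4 + \frac{444889}{5}} = 187117 \left(- \frac{\sqrt{173}}{1436592}\right) - \frac{464247}{\frac{444909}{5}} = - \frac{187117 \sqrt{173}}{1436592} - \frac{773745}{148303} = - \frac{773745}{148303} - \frac{187117 \sqrt{173}}{1436592}$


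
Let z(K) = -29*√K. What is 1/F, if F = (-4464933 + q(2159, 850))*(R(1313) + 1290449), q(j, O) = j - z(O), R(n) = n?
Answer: -2231387/12863592739129829106 - 145*√34/25727185478259658212 ≈ -1.7350e-13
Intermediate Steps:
q(j, O) = j + 29*√O (q(j, O) = j - (-29)*√O = j + 29*√O)
F = -5764841867788 + 187305490*√34 (F = (-4464933 + (2159 + 29*√850))*(1313 + 1290449) = (-4464933 + (2159 + 29*(5*√34)))*1291762 = (-4464933 + (2159 + 145*√34))*1291762 = (-4462774 + 145*√34)*1291762 = -5764841867788 + 187305490*√34 ≈ -5.7637e+12)
1/F = 1/(-5764841867788 + 187305490*√34)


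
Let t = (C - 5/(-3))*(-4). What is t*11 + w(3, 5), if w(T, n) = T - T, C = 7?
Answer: -1144/3 ≈ -381.33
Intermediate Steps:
w(T, n) = 0
t = -104/3 (t = (7 - 5/(-3))*(-4) = (7 - 5*(-1/3))*(-4) = (7 + 5/3)*(-4) = (26/3)*(-4) = -104/3 ≈ -34.667)
t*11 + w(3, 5) = -104/3*11 + 0 = -1144/3 + 0 = -1144/3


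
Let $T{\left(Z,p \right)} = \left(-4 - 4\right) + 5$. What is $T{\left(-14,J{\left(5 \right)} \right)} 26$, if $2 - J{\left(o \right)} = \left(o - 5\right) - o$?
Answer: $-78$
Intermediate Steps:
$J{\left(o \right)} = 7$ ($J{\left(o \right)} = 2 - \left(\left(o - 5\right) - o\right) = 2 - \left(\left(-5 + o\right) - o\right) = 2 - -5 = 2 + 5 = 7$)
$T{\left(Z,p \right)} = -3$ ($T{\left(Z,p \right)} = -8 + 5 = -3$)
$T{\left(-14,J{\left(5 \right)} \right)} 26 = \left(-3\right) 26 = -78$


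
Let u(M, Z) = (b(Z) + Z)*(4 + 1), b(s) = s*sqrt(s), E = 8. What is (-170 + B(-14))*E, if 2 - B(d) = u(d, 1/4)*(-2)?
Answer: -1314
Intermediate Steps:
b(s) = s**(3/2)
u(M, Z) = 5*Z + 5*Z**(3/2) (u(M, Z) = (Z**(3/2) + Z)*(4 + 1) = (Z + Z**(3/2))*5 = 5*Z + 5*Z**(3/2))
B(d) = 23/4 (B(d) = 2 - (5/4 + 5*(1/4)**(3/2))*(-2) = 2 - (5*(1/4) + 5*(1/4)**(3/2))*(-2) = 2 - (5/4 + 5*(1/8))*(-2) = 2 - (5/4 + 5/8)*(-2) = 2 - 15*(-2)/8 = 2 - 1*(-15/4) = 2 + 15/4 = 23/4)
(-170 + B(-14))*E = (-170 + 23/4)*8 = -657/4*8 = -1314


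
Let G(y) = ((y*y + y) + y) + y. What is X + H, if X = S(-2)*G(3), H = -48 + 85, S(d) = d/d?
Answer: 55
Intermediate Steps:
S(d) = 1
H = 37
G(y) = y² + 3*y (G(y) = ((y² + y) + y) + y = ((y + y²) + y) + y = (y² + 2*y) + y = y² + 3*y)
X = 18 (X = 1*(3*(3 + 3)) = 1*(3*6) = 1*18 = 18)
X + H = 18 + 37 = 55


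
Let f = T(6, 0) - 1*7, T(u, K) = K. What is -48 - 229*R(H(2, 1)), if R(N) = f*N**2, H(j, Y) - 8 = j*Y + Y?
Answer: 193915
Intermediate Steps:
H(j, Y) = 8 + Y + Y*j (H(j, Y) = 8 + (j*Y + Y) = 8 + (Y*j + Y) = 8 + (Y + Y*j) = 8 + Y + Y*j)
f = -7 (f = 0 - 1*7 = 0 - 7 = -7)
R(N) = -7*N**2
-48 - 229*R(H(2, 1)) = -48 - (-1603)*(8 + 1 + 1*2)**2 = -48 - (-1603)*(8 + 1 + 2)**2 = -48 - (-1603)*11**2 = -48 - (-1603)*121 = -48 - 229*(-847) = -48 + 193963 = 193915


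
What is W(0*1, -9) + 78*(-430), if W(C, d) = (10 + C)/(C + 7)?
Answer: -234770/7 ≈ -33539.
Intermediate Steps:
W(C, d) = (10 + C)/(7 + C)
W(0*1, -9) + 78*(-430) = (10 + 0*1)/(7 + 0*1) + 78*(-430) = (10 + 0)/(7 + 0) - 33540 = 10/7 - 33540 = -234770/7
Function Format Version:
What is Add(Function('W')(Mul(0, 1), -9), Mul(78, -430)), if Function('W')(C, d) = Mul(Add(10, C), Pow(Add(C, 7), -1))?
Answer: Rational(-234770, 7) ≈ -33539.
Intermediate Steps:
Function('W')(C, d) = Mul(Pow(Add(7, C), -1), Add(10, C)) (Function('W')(C, d) = Mul(Add(10, C), Pow(Add(7, C), -1)) = Mul(Pow(Add(7, C), -1), Add(10, C)))
Add(Function('W')(Mul(0, 1), -9), Mul(78, -430)) = Add(Mul(Pow(Add(7, Mul(0, 1)), -1), Add(10, Mul(0, 1))), Mul(78, -430)) = Add(Mul(Pow(Add(7, 0), -1), Add(10, 0)), -33540) = Add(Mul(Pow(7, -1), 10), -33540) = Add(Mul(Rational(1, 7), 10), -33540) = Add(Rational(10, 7), -33540) = Rational(-234770, 7)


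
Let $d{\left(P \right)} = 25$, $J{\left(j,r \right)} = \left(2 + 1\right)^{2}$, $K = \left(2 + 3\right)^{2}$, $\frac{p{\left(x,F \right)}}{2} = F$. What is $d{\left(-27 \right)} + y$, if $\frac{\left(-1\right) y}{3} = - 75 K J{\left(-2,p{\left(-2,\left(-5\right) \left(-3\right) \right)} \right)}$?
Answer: $50650$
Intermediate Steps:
$p{\left(x,F \right)} = 2 F$
$K = 25$ ($K = 5^{2} = 25$)
$J{\left(j,r \right)} = 9$ ($J{\left(j,r \right)} = 3^{2} = 9$)
$y = 50625$ ($y = - 3 \left(-75\right) 25 \cdot 9 = - 3 \left(\left(-1875\right) 9\right) = \left(-3\right) \left(-16875\right) = 50625$)
$d{\left(-27 \right)} + y = 25 + 50625 = 50650$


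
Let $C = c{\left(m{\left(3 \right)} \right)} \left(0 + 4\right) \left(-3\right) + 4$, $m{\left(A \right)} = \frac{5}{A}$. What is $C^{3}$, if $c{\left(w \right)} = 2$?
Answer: $-8000$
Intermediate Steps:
$C = -20$ ($C = 2 \left(0 + 4\right) \left(-3\right) + 4 = 2 \cdot 4 \left(-3\right) + 4 = 2 \left(-12\right) + 4 = -24 + 4 = -20$)
$C^{3} = \left(-20\right)^{3} = -8000$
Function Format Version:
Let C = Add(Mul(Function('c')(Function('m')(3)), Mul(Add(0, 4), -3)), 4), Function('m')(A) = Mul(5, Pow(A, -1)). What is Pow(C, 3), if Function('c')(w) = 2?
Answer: -8000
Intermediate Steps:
C = -20 (C = Add(Mul(2, Mul(Add(0, 4), -3)), 4) = Add(Mul(2, Mul(4, -3)), 4) = Add(Mul(2, -12), 4) = Add(-24, 4) = -20)
Pow(C, 3) = Pow(-20, 3) = -8000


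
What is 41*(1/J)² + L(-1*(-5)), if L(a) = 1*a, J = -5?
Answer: 166/25 ≈ 6.6400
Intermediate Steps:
L(a) = a
41*(1/J)² + L(-1*(-5)) = 41*(1/(-5))² - 1*(-5) = 41*(-⅕)² + 5 = 41*(1/25) + 5 = 41/25 + 5 = 166/25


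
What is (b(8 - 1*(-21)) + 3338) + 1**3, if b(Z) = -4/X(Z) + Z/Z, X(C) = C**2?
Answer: 2808936/841 ≈ 3340.0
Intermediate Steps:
b(Z) = 1 - 4/Z**2 (b(Z) = -4/Z**2 + Z/Z = -4/Z**2 + 1 = 1 - 4/Z**2)
(b(8 - 1*(-21)) + 3338) + 1**3 = ((1 - 4/(8 - 1*(-21))**2) + 3338) + 1**3 = ((1 - 4/(8 + 21)**2) + 3338) + 1 = ((1 - 4/29**2) + 3338) + 1 = ((1 - 4*1/841) + 3338) + 1 = ((1 - 4/841) + 3338) + 1 = (837/841 + 3338) + 1 = 2808095/841 + 1 = 2808936/841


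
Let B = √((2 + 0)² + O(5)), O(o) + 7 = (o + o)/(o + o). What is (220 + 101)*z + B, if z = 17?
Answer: 5457 + I*√2 ≈ 5457.0 + 1.4142*I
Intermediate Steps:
O(o) = -6 (O(o) = -7 + (o + o)/(o + o) = -7 + (2*o)/((2*o)) = -7 + (2*o)*(1/(2*o)) = -7 + 1 = -6)
B = I*√2 (B = √((2 + 0)² - 6) = √(2² - 6) = √(4 - 6) = √(-2) = I*√2 ≈ 1.4142*I)
(220 + 101)*z + B = (220 + 101)*17 + I*√2 = 321*17 + I*√2 = 5457 + I*√2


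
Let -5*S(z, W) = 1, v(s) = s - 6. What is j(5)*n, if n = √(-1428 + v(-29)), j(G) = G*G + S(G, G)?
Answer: 124*I*√1463/5 ≈ 948.58*I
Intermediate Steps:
v(s) = -6 + s
S(z, W) = -⅕ (S(z, W) = -⅕*1 = -⅕)
j(G) = -⅕ + G² (j(G) = G*G - ⅕ = G² - ⅕ = -⅕ + G²)
n = I*√1463 (n = √(-1428 + (-6 - 29)) = √(-1428 - 35) = √(-1463) = I*√1463 ≈ 38.249*I)
j(5)*n = (-⅕ + 5²)*(I*√1463) = (-⅕ + 25)*(I*√1463) = 124*(I*√1463)/5 = 124*I*√1463/5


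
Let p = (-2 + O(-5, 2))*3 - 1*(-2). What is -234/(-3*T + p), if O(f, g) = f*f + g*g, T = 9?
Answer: -117/28 ≈ -4.1786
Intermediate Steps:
O(f, g) = f**2 + g**2
p = 83 (p = (-2 + ((-5)**2 + 2**2))*3 - 1*(-2) = (-2 + (25 + 4))*3 + 2 = (-2 + 29)*3 + 2 = 27*3 + 2 = 81 + 2 = 83)
-234/(-3*T + p) = -234/(-3*9 + 83) = -234/(-27 + 83) = -234/56 = -234*1/56 = -117/28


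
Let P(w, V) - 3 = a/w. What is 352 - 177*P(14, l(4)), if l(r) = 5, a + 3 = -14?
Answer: 503/14 ≈ 35.929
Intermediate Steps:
a = -17 (a = -3 - 14 = -17)
P(w, V) = 3 - 17/w
352 - 177*P(14, l(4)) = 352 - 177*(3 - 17/14) = 352 - 177*25/14 = 352 - 4425/14 = 503/14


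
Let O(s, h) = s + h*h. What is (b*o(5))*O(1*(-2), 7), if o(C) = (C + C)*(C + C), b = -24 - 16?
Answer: -188000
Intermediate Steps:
b = -40
o(C) = 4*C² (o(C) = (2*C)*(2*C) = 4*C²)
O(s, h) = s + h²
(b*o(5))*O(1*(-2), 7) = (-160*5²)*(1*(-2) + 7²) = (-160*25)*(-2 + 49) = -40*100*47 = -4000*47 = -188000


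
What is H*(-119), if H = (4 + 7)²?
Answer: -14399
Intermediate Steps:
H = 121 (H = 11² = 121)
H*(-119) = 121*(-119) = -14399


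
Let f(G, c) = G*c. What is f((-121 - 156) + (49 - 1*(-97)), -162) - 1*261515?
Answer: -240293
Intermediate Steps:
f((-121 - 156) + (49 - 1*(-97)), -162) - 1*261515 = ((-121 - 156) + (49 - 1*(-97)))*(-162) - 1*261515 = (-277 + (49 + 97))*(-162) - 261515 = (-277 + 146)*(-162) - 261515 = -131*(-162) - 261515 = 21222 - 261515 = -240293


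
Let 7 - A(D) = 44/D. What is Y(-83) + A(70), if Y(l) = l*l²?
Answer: -20012322/35 ≈ -5.7178e+5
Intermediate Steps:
A(D) = 7 - 44/D
Y(l) = l³
Y(-83) + A(70) = (-83)³ + (7 - 44/70) = -571787 + (7 - 44*1/70) = -571787 + (7 - 22/35) = -571787 + 223/35 = -20012322/35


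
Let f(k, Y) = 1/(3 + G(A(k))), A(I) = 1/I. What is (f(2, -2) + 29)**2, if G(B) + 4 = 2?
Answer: 900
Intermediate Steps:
A(I) = 1/I
G(B) = -2 (G(B) = -4 + 2 = -2)
f(k, Y) = 1 (f(k, Y) = 1/(3 - 2) = 1/1 = 1)
(f(2, -2) + 29)**2 = (1 + 29)**2 = 30**2 = 900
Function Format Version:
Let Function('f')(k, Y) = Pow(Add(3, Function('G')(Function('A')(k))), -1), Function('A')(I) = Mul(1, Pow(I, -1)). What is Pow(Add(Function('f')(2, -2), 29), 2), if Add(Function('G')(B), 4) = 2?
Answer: 900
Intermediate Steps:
Function('A')(I) = Pow(I, -1)
Function('G')(B) = -2 (Function('G')(B) = Add(-4, 2) = -2)
Function('f')(k, Y) = 1 (Function('f')(k, Y) = Pow(Add(3, -2), -1) = Pow(1, -1) = 1)
Pow(Add(Function('f')(2, -2), 29), 2) = Pow(Add(1, 29), 2) = Pow(30, 2) = 900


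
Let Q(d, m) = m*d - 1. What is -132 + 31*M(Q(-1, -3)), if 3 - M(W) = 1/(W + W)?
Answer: -187/4 ≈ -46.750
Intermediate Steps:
Q(d, m) = -1 + d*m (Q(d, m) = d*m - 1 = -1 + d*m)
M(W) = 3 - 1/(2*W) (M(W) = 3 - 1/(W + W) = 3 - 1/(2*W))
-132 + 31*M(Q(-1, -3)) = -132 + 31*(3 - 1/(2*(-1 - 1*(-3)))) = -132 + 31*(3 - 1/(2*(-1 + 3))) = -132 + 31*(3 - ½/2) = -132 + 31*(3 - ½*½) = -132 + 31*(3 - ¼) = -132 + 31*(11/4) = -132 + 341/4 = -187/4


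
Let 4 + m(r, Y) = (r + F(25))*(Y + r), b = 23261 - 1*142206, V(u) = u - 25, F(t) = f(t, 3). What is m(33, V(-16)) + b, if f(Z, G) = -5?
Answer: -119173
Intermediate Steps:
F(t) = -5
V(u) = -25 + u
b = -118945 (b = 23261 - 142206 = -118945)
m(r, Y) = -4 + (-5 + r)*(Y + r) (m(r, Y) = -4 + (r - 5)*(Y + r) = -4 + (-5 + r)*(Y + r))
m(33, V(-16)) + b = (-4 + 33**2 - 5*(-25 - 16) - 5*33 + (-25 - 16)*33) - 118945 = (-4 + 1089 - 5*(-41) - 165 - 41*33) - 118945 = (-4 + 1089 + 205 - 165 - 1353) - 118945 = -228 - 118945 = -119173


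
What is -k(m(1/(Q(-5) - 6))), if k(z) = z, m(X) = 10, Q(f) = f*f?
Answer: -10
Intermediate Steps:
Q(f) = f²
-k(m(1/(Q(-5) - 6))) = -1*10 = -10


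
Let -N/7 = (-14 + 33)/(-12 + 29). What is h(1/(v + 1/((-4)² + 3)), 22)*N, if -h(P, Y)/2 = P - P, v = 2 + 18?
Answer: 0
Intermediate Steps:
v = 20
N = -133/17 (N = -7*(-14 + 33)/(-12 + 29) = -133/17 ≈ -7.8235)
h(P, Y) = 0 (h(P, Y) = -2*(P - P) = -2*0 = 0)
h(1/(v + 1/((-4)² + 3)), 22)*N = 0*(-133/17) = 0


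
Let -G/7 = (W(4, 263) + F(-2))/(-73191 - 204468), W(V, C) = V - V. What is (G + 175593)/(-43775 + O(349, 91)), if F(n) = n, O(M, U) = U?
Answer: -48754976773/12129255756 ≈ -4.0196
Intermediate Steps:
W(V, C) = 0
G = -14/277659 (G = -7*(0 - 2)/(-73191 - 204468) = -(-14)/(-277659) = -(-14)*(-1)/277659 = -7*2/277659 = -14/277659 ≈ -5.0422e-5)
(G + 175593)/(-43775 + O(349, 91)) = (-14/277659 + 175593)/(-43775 + 91) = (48754976773/277659)/(-43684) = (48754976773/277659)*(-1/43684) = -48754976773/12129255756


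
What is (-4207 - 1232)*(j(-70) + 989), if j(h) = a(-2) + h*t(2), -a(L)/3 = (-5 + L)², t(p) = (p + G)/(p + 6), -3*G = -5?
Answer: -17620547/4 ≈ -4.4051e+6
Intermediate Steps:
G = 5/3 (G = -⅓*(-5) = 5/3 ≈ 1.6667)
t(p) = (5/3 + p)/(6 + p) (t(p) = (p + 5/3)/(p + 6) = (5/3 + p)/(6 + p))
a(L) = -3*(-5 + L)²
j(h) = -147 + 11*h/24 (j(h) = -3*(-5 - 2)² + h*((5/3 + 2)/(6 + 2)) = -3*(-7)² + h*((11/3)/8) = -3*49 + h*((⅛)*(11/3)) = -147 + h*(11/24) = -147 + 11*h/24)
(-4207 - 1232)*(j(-70) + 989) = (-4207 - 1232)*((-147 + (11/24)*(-70)) + 989) = -5439*((-147 - 385/12) + 989) = -5439*(-2149/12 + 989) = -5439*9719/12 = -17620547/4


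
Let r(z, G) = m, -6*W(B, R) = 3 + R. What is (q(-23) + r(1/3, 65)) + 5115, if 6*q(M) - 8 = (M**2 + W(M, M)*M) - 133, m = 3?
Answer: 46553/9 ≈ 5172.6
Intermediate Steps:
W(B, R) = -1/2 - R/6 (W(B, R) = -(3 + R)/6 = -1/2 - R/6)
r(z, G) = 3
q(M) = -125/6 + M**2/6 + M*(-1/2 - M/6)/6 (q(M) = 4/3 + ((M**2 + (-1/2 - M/6)*M) - 133)/6 = 4/3 + ((M**2 + M*(-1/2 - M/6)) - 133)/6 = 4/3 + (-133 + M**2 + M*(-1/2 - M/6))/6 = 4/3 + (-133/6 + M**2/6 + M*(-1/2 - M/6)/6) = -125/6 + M**2/6 + M*(-1/2 - M/6)/6)
(q(-23) + r(1/3, 65)) + 5115 = ((-125/6 - 1/12*(-23) + (5/36)*(-23)**2) + 3) + 5115 = ((-125/6 + 23/12 + (5/36)*529) + 3) + 5115 = ((-125/6 + 23/12 + 2645/36) + 3) + 5115 = (491/9 + 3) + 5115 = 518/9 + 5115 = 46553/9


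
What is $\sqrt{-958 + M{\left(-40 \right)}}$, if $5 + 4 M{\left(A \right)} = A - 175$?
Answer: $i \sqrt{1013} \approx 31.828 i$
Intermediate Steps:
$M{\left(A \right)} = -45 + \frac{A}{4}$ ($M{\left(A \right)} = - \frac{5}{4} + \frac{A - 175}{4} = - \frac{5}{4} + \frac{-175 + A}{4} = - \frac{5}{4} + \left(- \frac{175}{4} + \frac{A}{4}\right) = -45 + \frac{A}{4}$)
$\sqrt{-958 + M{\left(-40 \right)}} = \sqrt{-958 + \left(-45 + \frac{1}{4} \left(-40\right)\right)} = \sqrt{-958 - 55} = \sqrt{-1013} = i \sqrt{1013}$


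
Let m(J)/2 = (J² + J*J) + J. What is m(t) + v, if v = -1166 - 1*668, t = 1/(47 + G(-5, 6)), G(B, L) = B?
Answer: -808772/441 ≈ -1833.9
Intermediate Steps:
t = 1/42 (t = 1/(47 - 5) = 1/42 ≈ 0.023810)
m(J) = 2*J + 4*J² (m(J) = 2*((J² + J*J) + J) = 2*((J² + J²) + J) = 2*(2*J² + J) = 2*(J + 2*J²) = 2*J + 4*J²)
v = -1834 (v = -1166 - 668 = -1834)
m(t) + v = 2*(1/42)*(1 + 2*(1/42)) - 1834 = 2*(1/42)*(1 + 1/21) - 1834 = 2*(1/42)*(22/21) - 1834 = 22/441 - 1834 = -808772/441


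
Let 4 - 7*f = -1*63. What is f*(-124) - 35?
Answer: -8553/7 ≈ -1221.9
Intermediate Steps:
f = 67/7 (f = 4/7 - (-1)*63/7 = 4/7 - ⅐*(-63) = 4/7 + 9 = 67/7 ≈ 9.5714)
f*(-124) - 35 = (67/7)*(-124) - 35 = -8308/7 - 35 = -8553/7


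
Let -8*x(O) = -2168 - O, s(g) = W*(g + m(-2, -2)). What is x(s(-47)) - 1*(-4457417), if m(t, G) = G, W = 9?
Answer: 35661063/8 ≈ 4.4576e+6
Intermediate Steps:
s(g) = -18 + 9*g (s(g) = 9*(g - 2) = 9*(-2 + g) = -18 + 9*g)
x(O) = 271 + O/8 (x(O) = -(-2168 - O)/8 = 271 + O/8)
x(s(-47)) - 1*(-4457417) = (271 + (-18 + 9*(-47))/8) - 1*(-4457417) = (271 + (-18 - 423)/8) + 4457417 = (271 + (⅛)*(-441)) + 4457417 = (271 - 441/8) + 4457417 = 1727/8 + 4457417 = 35661063/8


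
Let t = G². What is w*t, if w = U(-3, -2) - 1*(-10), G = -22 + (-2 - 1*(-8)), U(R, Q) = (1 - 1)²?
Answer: 2560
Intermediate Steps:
U(R, Q) = 0 (U(R, Q) = 0² = 0)
G = -16 (G = -22 + (-2 + 8) = -22 + 6 = -16)
t = 256 (t = (-16)² = 256)
w = 10 (w = 0 - 1*(-10) = 0 + 10 = 10)
w*t = 10*256 = 2560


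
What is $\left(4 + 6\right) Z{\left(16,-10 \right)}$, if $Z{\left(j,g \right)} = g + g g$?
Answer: $900$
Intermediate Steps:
$Z{\left(j,g \right)} = g + g^{2}$
$\left(4 + 6\right) Z{\left(16,-10 \right)} = \left(4 + 6\right) \left(- 10 \left(1 - 10\right)\right) = 10 \left(\left(-10\right) \left(-9\right)\right) = 10 \cdot 90 = 900$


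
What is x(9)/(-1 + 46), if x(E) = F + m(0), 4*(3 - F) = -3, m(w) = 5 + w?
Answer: 7/36 ≈ 0.19444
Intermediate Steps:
F = 15/4 (F = 3 - ¼*(-3) = 3 + ¾ = 15/4 ≈ 3.7500)
x(E) = 35/4 (x(E) = 15/4 + (5 + 0) = 15/4 + 5 = 35/4)
x(9)/(-1 + 46) = (35/4)/(-1 + 46) = (35/4)/45 = (1/45)*(35/4) = 7/36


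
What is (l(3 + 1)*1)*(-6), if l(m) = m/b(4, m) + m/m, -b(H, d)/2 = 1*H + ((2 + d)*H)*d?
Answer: -147/25 ≈ -5.8800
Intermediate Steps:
b(H, d) = -2*H - 2*H*d*(2 + d) (b(H, d) = -2*(1*H + ((2 + d)*H)*d) = -2*(H + (H*(2 + d))*d) = -2*(H + H*d*(2 + d)) = -2*H - 2*H*d*(2 + d))
l(m) = 1 + m/(-8 - 16*m - 8*m²) (l(m) = m/((-2*4*(1 + m² + 2*m))) + m/m = m/(-8 - 16*m - 8*m²) + 1 = 1 + m/(-8 - 16*m - 8*m²))
(l(3 + 1)*1)*(-6) = (((1 + (3 + 1)² + 15*(3 + 1)/8)/(1 + (3 + 1)² + 2*(3 + 1)))*1)*(-6) = (((1 + 4² + (15/8)*4)/(1 + 4² + 2*4))*1)*(-6) = (((1 + 16 + 15/2)/(1 + 16 + 8))*1)*(-6) = (((49/2)/25)*1)*(-6) = (((1/25)*(49/2))*1)*(-6) = ((49/50)*1)*(-6) = (49/50)*(-6) = -147/25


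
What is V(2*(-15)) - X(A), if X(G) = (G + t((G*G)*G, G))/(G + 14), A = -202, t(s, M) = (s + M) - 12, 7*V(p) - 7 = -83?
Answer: -14428514/329 ≈ -43856.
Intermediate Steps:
V(p) = -76/7 (V(p) = 1 + (⅐)*(-83) = 1 - 83/7 = -76/7)
t(s, M) = -12 + M + s (t(s, M) = (M + s) - 12 = -12 + M + s)
X(G) = (-12 + G³ + 2*G)/(14 + G) (X(G) = (G + (-12 + G + (G*G)*G))/(G + 14) = (G + (-12 + G + G²*G))/(14 + G) = (G + (-12 + G + G³))/(14 + G) = (-12 + G³ + 2*G)/(14 + G))
V(2*(-15)) - X(A) = -76/7 - (-12 + (-202)³ + 2*(-202))/(14 - 202) = -76/7 - (-12 - 8242408 - 404)/(-188) = -76/7 - (-1)*(-8242824)/188 = -76/7 - 1*2060706/47 = -76/7 - 2060706/47 = -14428514/329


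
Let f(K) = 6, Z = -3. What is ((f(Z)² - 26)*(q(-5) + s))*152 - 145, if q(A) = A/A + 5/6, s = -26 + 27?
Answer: 12485/3 ≈ 4161.7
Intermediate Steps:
s = 1
q(A) = 11/6 (q(A) = 1 + 5*(⅙) = 1 + ⅚ = 11/6)
((f(Z)² - 26)*(q(-5) + s))*152 - 145 = ((6² - 26)*(11/6 + 1))*152 - 145 = ((36 - 26)*(17/6))*152 - 145 = (10*(17/6))*152 - 145 = (85/3)*152 - 145 = 12920/3 - 145 = 12485/3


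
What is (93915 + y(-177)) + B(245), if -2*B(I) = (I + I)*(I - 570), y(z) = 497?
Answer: 174037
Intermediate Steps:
B(I) = -I*(-570 + I) (B(I) = -(I + I)*(I - 570)/2 = -2*I*(-570 + I)/2 = -I*(-570 + I))
(93915 + y(-177)) + B(245) = (93915 + 497) + 245*(570 - 1*245) = 94412 + 245*(570 - 245) = 94412 + 245*325 = 94412 + 79625 = 174037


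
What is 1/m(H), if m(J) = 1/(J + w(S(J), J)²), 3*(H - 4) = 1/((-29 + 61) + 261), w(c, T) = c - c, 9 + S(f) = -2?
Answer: 3517/879 ≈ 4.0011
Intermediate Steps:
S(f) = -11 (S(f) = -9 - 2 = -11)
w(c, T) = 0
H = 3517/879 (H = 4 + 1/(3*((-29 + 61) + 261)) = 4 + 1/(3*(32 + 261)) = 4 + (⅓)/293 = 4 + (⅓)*(1/293) = 4 + 1/879 = 3517/879 ≈ 4.0011)
m(J) = 1/J (m(J) = 1/(J + 0²) = 1/(J + 0) = 1/J)
1/m(H) = 1/(1/(3517/879)) = 1/(879/3517) = 3517/879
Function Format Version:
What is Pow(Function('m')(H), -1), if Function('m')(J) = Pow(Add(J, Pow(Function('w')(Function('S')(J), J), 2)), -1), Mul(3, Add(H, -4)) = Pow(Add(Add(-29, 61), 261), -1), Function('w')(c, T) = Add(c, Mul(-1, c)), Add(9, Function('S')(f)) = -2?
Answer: Rational(3517, 879) ≈ 4.0011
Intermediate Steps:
Function('S')(f) = -11 (Function('S')(f) = Add(-9, -2) = -11)
Function('w')(c, T) = 0
H = Rational(3517, 879) (H = Add(4, Mul(Rational(1, 3), Pow(Add(Add(-29, 61), 261), -1))) = Add(4, Mul(Rational(1, 3), Pow(Add(32, 261), -1))) = Add(4, Mul(Rational(1, 3), Pow(293, -1))) = Add(4, Mul(Rational(1, 3), Rational(1, 293))) = Add(4, Rational(1, 879)) = Rational(3517, 879) ≈ 4.0011)
Function('m')(J) = Pow(J, -1) (Function('m')(J) = Pow(Add(J, Pow(0, 2)), -1) = Pow(Add(J, 0), -1) = Pow(J, -1))
Pow(Function('m')(H), -1) = Pow(Pow(Rational(3517, 879), -1), -1) = Pow(Rational(879, 3517), -1) = Rational(3517, 879)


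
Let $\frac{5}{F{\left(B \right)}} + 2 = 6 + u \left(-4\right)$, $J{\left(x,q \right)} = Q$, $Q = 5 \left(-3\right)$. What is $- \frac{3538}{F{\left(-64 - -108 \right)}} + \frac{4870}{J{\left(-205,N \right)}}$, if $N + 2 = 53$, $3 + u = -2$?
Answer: $- \frac{259606}{15} \approx -17307.0$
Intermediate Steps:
$u = -5$ ($u = -3 - 2 = -5$)
$N = 51$ ($N = -2 + 53 = 51$)
$Q = -15$
$J{\left(x,q \right)} = -15$
$F{\left(B \right)} = \frac{5}{24}$ ($F{\left(B \right)} = \frac{5}{-2 + \left(6 - -20\right)} = \frac{5}{-2 + \left(6 + 20\right)} = \frac{5}{-2 + 26} = \frac{5}{24}$)
$- \frac{3538}{F{\left(-64 - -108 \right)}} + \frac{4870}{J{\left(-205,N \right)}} = - \frac{3538}{\frac{5}{24}} + \frac{4870}{-15} = \left(-3538\right) \frac{24}{5} + 4870 \left(- \frac{1}{15}\right) = - \frac{84912}{5} - \frac{974}{3} = - \frac{259606}{15}$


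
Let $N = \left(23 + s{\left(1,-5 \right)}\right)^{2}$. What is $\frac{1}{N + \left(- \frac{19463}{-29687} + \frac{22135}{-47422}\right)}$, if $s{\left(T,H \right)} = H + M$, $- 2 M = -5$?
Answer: $\frac{2815633828}{1183801821499} \approx 0.0023785$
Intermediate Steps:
$M = \frac{5}{2}$ ($M = \left(- \frac{1}{2}\right) \left(-5\right) = \frac{5}{2} \approx 2.5$)
$s{\left(T,H \right)} = \frac{5}{2} + H$ ($s{\left(T,H \right)} = H + \frac{5}{2} = \frac{5}{2} + H$)
$N = \frac{1681}{4}$ ($N = \left(23 + \left(\frac{5}{2} - 5\right)\right)^{2} = \left(23 - \frac{5}{2}\right)^{2} = \left(\frac{41}{2}\right)^{2} = \frac{1681}{4} \approx 420.25$)
$\frac{1}{N + \left(- \frac{19463}{-29687} + \frac{22135}{-47422}\right)} = \frac{1}{\frac{1681}{4} + \left(- \frac{19463}{-29687} + \frac{22135}{-47422}\right)} = \frac{1}{\frac{1681}{4} + \left(\left(-19463\right) \left(- \frac{1}{29687}\right) + 22135 \left(- \frac{1}{47422}\right)\right)} = \frac{1}{\frac{1681}{4} + \left(\frac{19463}{29687} - \frac{22135}{47422}\right)} = \frac{1}{\frac{1681}{4} + \frac{265852641}{1407816914}} = \frac{1}{\frac{1183801821499}{2815633828}} = \frac{2815633828}{1183801821499}$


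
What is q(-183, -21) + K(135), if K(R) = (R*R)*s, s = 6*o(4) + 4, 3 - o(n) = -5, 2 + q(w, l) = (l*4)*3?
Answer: 947446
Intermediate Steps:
q(w, l) = -2 + 12*l (q(w, l) = -2 + (l*4)*3 = -2 + (4*l)*3 = -2 + 12*l)
o(n) = 8 (o(n) = 3 - 1*(-5) = 3 + 5 = 8)
s = 52 (s = 6*8 + 4 = 48 + 4 = 52)
K(R) = 52*R**2 (K(R) = (R*R)*52 = R**2*52 = 52*R**2)
q(-183, -21) + K(135) = (-2 + 12*(-21)) + 52*135**2 = (-2 - 252) + 52*18225 = -254 + 947700 = 947446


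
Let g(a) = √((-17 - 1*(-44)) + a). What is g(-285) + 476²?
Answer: 226576 + I*√258 ≈ 2.2658e+5 + 16.062*I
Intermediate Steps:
g(a) = √(27 + a) (g(a) = √((-17 + 44) + a) = √(27 + a))
g(-285) + 476² = √(27 - 285) + 476² = √(-258) + 226576 = I*√258 + 226576 = 226576 + I*√258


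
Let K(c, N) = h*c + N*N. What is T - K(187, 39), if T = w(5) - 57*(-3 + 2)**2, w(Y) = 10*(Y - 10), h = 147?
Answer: -29117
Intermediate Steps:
K(c, N) = N**2 + 147*c (K(c, N) = 147*c + N*N = 147*c + N**2 = N**2 + 147*c)
w(Y) = -100 + 10*Y (w(Y) = 10*(-10 + Y) = -100 + 10*Y)
T = -107 (T = (-100 + 10*5) - 57*(-3 + 2)**2 = (-100 + 50) - 57*(-1)**2 = -50 - 57*1 = -50 - 57 = -107)
T - K(187, 39) = -107 - (39**2 + 147*187) = -107 - (1521 + 27489) = -107 - 1*29010 = -107 - 29010 = -29117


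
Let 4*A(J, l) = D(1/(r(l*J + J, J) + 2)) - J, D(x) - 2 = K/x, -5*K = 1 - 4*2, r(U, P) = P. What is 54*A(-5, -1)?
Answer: 189/5 ≈ 37.800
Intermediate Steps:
K = 7/5 (K = -(1 - 4*2)/5 = -(1 - 8)/5 = -1/5*(-7) = 7/5 ≈ 1.4000)
D(x) = 2 + 7/(5*x)
A(J, l) = 6/5 + J/10 (A(J, l) = ((2 + 7/(5*(1/(J + 2)))) - J)/4 = ((2 + 7/(5*(1/(2 + J)))) - J)/4 = ((2 + 7*(2 + J)/5) - J)/4 = ((2 + (14/5 + 7*J/5)) - J)/4 = ((24/5 + 7*J/5) - J)/4 = (24/5 + 2*J/5)/4 = 6/5 + J/10)
54*A(-5, -1) = 54*(6/5 + (1/10)*(-5)) = 54*(6/5 - 1/2) = 54*(7/10) = 189/5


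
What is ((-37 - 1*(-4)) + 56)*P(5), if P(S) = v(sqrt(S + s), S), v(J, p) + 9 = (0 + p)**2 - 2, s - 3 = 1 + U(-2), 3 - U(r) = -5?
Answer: 322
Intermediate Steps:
U(r) = 8 (U(r) = 3 - 1*(-5) = 3 + 5 = 8)
s = 12 (s = 3 + (1 + 8) = 3 + 9 = 12)
v(J, p) = -11 + p**2 (v(J, p) = -9 + ((0 + p)**2 - 2) = -9 + (p**2 - 2) = -9 + (-2 + p**2) = -11 + p**2)
P(S) = -11 + S**2
((-37 - 1*(-4)) + 56)*P(5) = ((-37 - 1*(-4)) + 56)*(-11 + 5**2) = ((-37 + 4) + 56)*(-11 + 25) = (-33 + 56)*14 = 23*14 = 322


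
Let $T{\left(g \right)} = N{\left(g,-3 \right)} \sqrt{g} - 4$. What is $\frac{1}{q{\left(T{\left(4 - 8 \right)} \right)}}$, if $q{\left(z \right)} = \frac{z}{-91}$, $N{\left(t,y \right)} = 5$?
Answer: $\frac{91}{29} + \frac{455 i}{58} \approx 3.1379 + 7.8448 i$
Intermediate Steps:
$T{\left(g \right)} = -4 + 5 \sqrt{g}$ ($T{\left(g \right)} = 5 \sqrt{g} - 4 = -4 + 5 \sqrt{g}$)
$q{\left(z \right)} = - \frac{z}{91}$ ($q{\left(z \right)} = z \left(- \frac{1}{91}\right) = - \frac{z}{91}$)
$\frac{1}{q{\left(T{\left(4 - 8 \right)} \right)}} = \frac{1}{\left(- \frac{1}{91}\right) \left(-4 + 5 \sqrt{4 - 8}\right)} = \frac{1}{\left(- \frac{1}{91}\right) \left(-4 + 5 \sqrt{-4}\right)} = \frac{1}{\left(- \frac{1}{91}\right) \left(-4 + 5 \cdot 2 i\right)} = \frac{1}{\left(- \frac{1}{91}\right) \left(-4 + 10 i\right)} = \frac{1}{\frac{4}{91} - \frac{10 i}{91}} = \frac{8281 \left(\frac{4}{91} + \frac{10 i}{91}\right)}{116}$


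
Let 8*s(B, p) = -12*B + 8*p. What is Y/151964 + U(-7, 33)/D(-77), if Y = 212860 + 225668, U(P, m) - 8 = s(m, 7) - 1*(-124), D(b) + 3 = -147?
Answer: 26089211/11397300 ≈ 2.2891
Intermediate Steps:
s(B, p) = p - 3*B/2 (s(B, p) = (-12*B + 8*p)/8 = p - 3*B/2)
D(b) = -150 (D(b) = -3 - 147 = -150)
U(P, m) = 139 - 3*m/2 (U(P, m) = 8 + ((7 - 3*m/2) - 1*(-124)) = 8 + ((7 - 3*m/2) + 124) = 8 + (131 - 3*m/2) = 139 - 3*m/2)
Y = 438528
Y/151964 + U(-7, 33)/D(-77) = 438528/151964 + (139 - 3/2*33)/(-150) = 438528*(1/151964) + (139 - 99/2)*(-1/150) = 109632/37991 + (179/2)*(-1/150) = 109632/37991 - 179/300 = 26089211/11397300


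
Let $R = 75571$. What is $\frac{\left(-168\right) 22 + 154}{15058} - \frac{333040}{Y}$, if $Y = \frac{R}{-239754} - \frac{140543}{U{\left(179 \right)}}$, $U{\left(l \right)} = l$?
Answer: $\frac{107550290017382059}{253797121167799} \approx 423.76$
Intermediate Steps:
$Y = - \frac{33709273631}{42915966}$ ($Y = \frac{75571}{-239754} - \frac{140543}{179} = 75571 \left(- \frac{1}{239754}\right) - \frac{140543}{179} = - \frac{75571}{239754} - \frac{140543}{179} = - \frac{33709273631}{42915966} \approx -785.47$)
$\frac{\left(-168\right) 22 + 154}{15058} - \frac{333040}{Y} = \frac{\left(-168\right) 22 + 154}{15058} - \frac{333040}{- \frac{33709273631}{42915966}} = \left(-3696 + 154\right) \frac{1}{15058} - - \frac{14292733316640}{33709273631} = \left(-3542\right) \frac{1}{15058} + \frac{14292733316640}{33709273631} = - \frac{1771}{7529} + \frac{14292733316640}{33709273631} = \frac{107550290017382059}{253797121167799}$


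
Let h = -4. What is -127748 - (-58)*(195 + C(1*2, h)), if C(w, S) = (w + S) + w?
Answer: -116438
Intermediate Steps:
C(w, S) = S + 2*w (C(w, S) = (S + w) + w = S + 2*w)
-127748 - (-58)*(195 + C(1*2, h)) = -127748 - (-58)*(195 + (-4 + 2*(1*2))) = -127748 - (-58)*(195 + (-4 + 2*2)) = -127748 - (-58)*(195 + (-4 + 4)) = -127748 - (-58)*(195 + 0) = -127748 - (-58)*195 = -127748 - 1*(-11310) = -127748 + 11310 = -116438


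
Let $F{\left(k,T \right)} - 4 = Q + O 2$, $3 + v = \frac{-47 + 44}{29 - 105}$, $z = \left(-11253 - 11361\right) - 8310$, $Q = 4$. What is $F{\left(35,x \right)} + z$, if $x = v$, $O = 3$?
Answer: $-30910$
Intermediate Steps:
$z = -30924$ ($z = -22614 - 8310 = -30924$)
$v = - \frac{225}{76}$ ($v = -3 + \frac{-47 + 44}{29 - 105} = -3 - \frac{3}{-76} = -3 - - \frac{3}{76} = -3 + \frac{3}{76} = - \frac{225}{76} \approx -2.9605$)
$x = - \frac{225}{76} \approx -2.9605$
$F{\left(k,T \right)} = 14$ ($F{\left(k,T \right)} = 4 + \left(4 + 3 \cdot 2\right) = 4 + \left(4 + 6\right) = 4 + 10 = 14$)
$F{\left(35,x \right)} + z = 14 - 30924 = -30910$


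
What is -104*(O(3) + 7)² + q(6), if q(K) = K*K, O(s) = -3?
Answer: -1628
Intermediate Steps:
q(K) = K²
-104*(O(3) + 7)² + q(6) = -104*(-3 + 7)² + 6² = -104*4² + 36 = -104*16 + 36 = -1664 + 36 = -1628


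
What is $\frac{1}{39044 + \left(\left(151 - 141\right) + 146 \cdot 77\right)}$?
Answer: $\frac{1}{50296} \approx 1.9882 \cdot 10^{-5}$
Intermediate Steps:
$\frac{1}{39044 + \left(\left(151 - 141\right) + 146 \cdot 77\right)} = \frac{1}{39044 + \left(\left(151 - 141\right) + 11242\right)} = \frac{1}{39044 + \left(10 + 11242\right)} = \frac{1}{39044 + 11252} = \frac{1}{50296}$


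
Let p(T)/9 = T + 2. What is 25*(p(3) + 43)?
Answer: 2200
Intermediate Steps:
p(T) = 18 + 9*T (p(T) = 9*(T + 2) = 9*(2 + T) = 18 + 9*T)
25*(p(3) + 43) = 25*((18 + 9*3) + 43) = 25*((18 + 27) + 43) = 25*(45 + 43) = 25*88 = 2200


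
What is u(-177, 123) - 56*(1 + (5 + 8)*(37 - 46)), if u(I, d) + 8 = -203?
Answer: 6285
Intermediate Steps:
u(I, d) = -211 (u(I, d) = -8 - 203 = -211)
u(-177, 123) - 56*(1 + (5 + 8)*(37 - 46)) = -211 - 56*(1 + (5 + 8)*(37 - 46)) = -211 - 56*(1 + 13*(-9)) = -211 - 56*(1 - 117) = -211 - 56*(-116) = -211 + 6496 = 6285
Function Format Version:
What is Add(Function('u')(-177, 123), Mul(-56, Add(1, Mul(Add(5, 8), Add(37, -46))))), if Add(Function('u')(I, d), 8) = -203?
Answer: 6285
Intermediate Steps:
Function('u')(I, d) = -211 (Function('u')(I, d) = Add(-8, -203) = -211)
Add(Function('u')(-177, 123), Mul(-56, Add(1, Mul(Add(5, 8), Add(37, -46))))) = Add(-211, Mul(-56, Add(1, Mul(Add(5, 8), Add(37, -46))))) = Add(-211, Mul(-56, Add(1, Mul(13, -9)))) = Add(-211, Mul(-56, Add(1, -117))) = Add(-211, Mul(-56, -116)) = Add(-211, 6496) = 6285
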